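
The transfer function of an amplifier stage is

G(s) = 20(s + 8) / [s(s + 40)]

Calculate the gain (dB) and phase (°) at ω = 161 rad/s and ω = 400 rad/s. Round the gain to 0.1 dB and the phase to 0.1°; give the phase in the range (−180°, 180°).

At s = jω = j161:
zero (s+8): 8 + j161 → |·| = √(8²+161²) = √25985 ≈ 161.2, ∠ = arctan(161/8) ≈ 87.16°
pole (s+40): 40 + j161 → |·| = √(40²+161²) = √27521 ≈ 165.89, ∠ = arctan(161/40) ≈ 76.05°
pole at origin: |s| = 161, ∠ = 90.00° (in denominator)
|G| = 20 · 161.2 / 26708 ≈ 0.12071
Gain = 20 log₁₀(0.12071) ≈ -18.37 dB
∠G = 87.16° − 166.05° = -78.89°

At s = jω = j400:
zero (s+8): 8 + j400 → |·| = √(8²+400²) = √160064 ≈ 400.08, ∠ = arctan(400/8) ≈ 88.85°
pole (s+40): 40 + j400 → |·| = √(40²+400²) = √161600 ≈ 402, ∠ = arctan(400/40) ≈ 84.29°
pole at origin: |s| = 400, ∠ = 90.00° (in denominator)
|G| = 20 · 400.08 / 1.608e+05 ≈ 0.049761
Gain = 20 log₁₀(0.049761) ≈ -26.06 dB
∠G = 88.85° − 174.29° = -85.44°

ω = 161: -18.4 dB, -78.9°; ω = 400: -26.1 dB, -85.4°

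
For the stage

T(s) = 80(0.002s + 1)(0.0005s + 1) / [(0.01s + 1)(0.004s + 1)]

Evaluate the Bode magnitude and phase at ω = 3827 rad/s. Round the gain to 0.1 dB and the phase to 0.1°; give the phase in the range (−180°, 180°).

7.1 dB, -29.8°

At ω = 3827 rad/s:
zero (1 + j3827·0.002) = 1 + j7.654 → |·| ≈ 7.719, ∠ ≈ 82.56°
zero (1 + j3827·0.0005) = 1 + j1.9135 → |·| ≈ 2.159, ∠ ≈ 62.41°
pole (1 + j3827·0.01) = 1 + j38.27 → |·| ≈ 38.283, ∠ ≈ 88.50°
pole (1 + j3827·0.004) = 1 + j15.308 → |·| ≈ 15.341, ∠ ≈ 86.26°
|T| = 80 · 7.719 · 2.159 / (38.283 · 15.341) ≈ 2.2701
Gain = 20 log₁₀(2.2701) ≈ 7.12 dB
∠T = (82.56° + 62.41°) − (88.50° + 86.26°) = -29.79°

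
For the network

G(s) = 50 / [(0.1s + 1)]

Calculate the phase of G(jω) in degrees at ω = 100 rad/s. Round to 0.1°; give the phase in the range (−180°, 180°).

At ω = 100 rad/s:
pole (1 + j100·0.1) = 1 + j10 → |·| ≈ 10.05, ∠ ≈ 84.29°
∠G = (0°) − (84.29°) = -84.29°

-84.3°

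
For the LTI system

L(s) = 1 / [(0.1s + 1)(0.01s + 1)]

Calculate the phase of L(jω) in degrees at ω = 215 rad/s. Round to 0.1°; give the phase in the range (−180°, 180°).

-152.4°

At ω = 215 rad/s:
pole (1 + j215·0.1) = 1 + j21.5 → |·| ≈ 21.523, ∠ ≈ 87.34°
pole (1 + j215·0.01) = 1 + j2.15 → |·| ≈ 2.3712, ∠ ≈ 65.06°
∠L = (0°) − (87.34° + 65.06°) = -152.40°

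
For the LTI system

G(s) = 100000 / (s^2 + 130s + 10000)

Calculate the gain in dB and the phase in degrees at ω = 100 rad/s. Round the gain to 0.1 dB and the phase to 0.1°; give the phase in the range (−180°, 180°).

17.7 dB, -90.0°

At s = jω = j100:
quadratic: (j100)² + 130·j100 + 10000 = 0 + j13000 → |·| ≈ 13000, ∠ ≈ 90.00°
|G| = 100000 / 13000 ≈ 7.6923
Gain = 20 log₁₀(7.6923) ≈ 17.72 dB
∠G = 0.00° − 90.00° = -90.00°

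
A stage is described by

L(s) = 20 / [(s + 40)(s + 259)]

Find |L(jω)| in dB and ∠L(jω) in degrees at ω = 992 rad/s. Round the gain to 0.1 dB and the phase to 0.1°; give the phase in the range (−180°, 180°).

-94.1 dB, -163.1°

At s = jω = j992:
pole (s+40): 40 + j992 → |·| = √(40²+992²) = √985664 ≈ 992.81, ∠ = arctan(992/40) ≈ 87.69°
pole (s+259): 259 + j992 → |·| = √(259²+992²) = √1051145 ≈ 1025.3, ∠ = arctan(992/259) ≈ 75.37°
|L| = 20 / 1.0179e+06 ≈ 1.9648e-05
Gain = 20 log₁₀(1.9648e-05) ≈ -94.13 dB
∠L = 0.00° − 163.06° = -163.06°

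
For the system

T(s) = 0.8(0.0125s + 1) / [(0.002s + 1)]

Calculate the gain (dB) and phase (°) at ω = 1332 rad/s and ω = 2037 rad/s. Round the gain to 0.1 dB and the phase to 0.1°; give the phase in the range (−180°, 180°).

ω = 1332: 13.4 dB, 17.1°; ω = 2037: 13.7 dB, 11.5°

At ω = 1332 rad/s:
zero (1 + j1332·0.0125) = 1 + j16.65 → |·| ≈ 16.68, ∠ ≈ 86.56°
pole (1 + j1332·0.002) = 1 + j2.664 → |·| ≈ 2.8455, ∠ ≈ 69.43°
|T| = 0.8 · 16.68 / (2.8455) ≈ 4.6895
Gain = 20 log₁₀(4.6895) ≈ 13.42 dB
∠T = (86.56°) − (69.43°) = 17.13°

At ω = 2037 rad/s:
zero (1 + j2037·0.0125) = 1 + j25.4625 → |·| ≈ 25.482, ∠ ≈ 87.75°
pole (1 + j2037·0.002) = 1 + j4.074 → |·| ≈ 4.1949, ∠ ≈ 76.21°
|T| = 0.8 · 25.482 / (4.1949) ≈ 4.8596
Gain = 20 log₁₀(4.8596) ≈ 13.73 dB
∠T = (87.75°) − (76.21°) = 11.54°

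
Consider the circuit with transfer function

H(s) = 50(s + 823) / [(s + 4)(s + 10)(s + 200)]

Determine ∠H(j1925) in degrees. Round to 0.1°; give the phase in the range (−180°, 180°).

At s = jω = j1925:
zero (s+823): 823 + j1925 → |·| = √(823²+1925²) = √4382954 ≈ 2093.6, ∠ = arctan(1925/823) ≈ 66.85°
pole (s+4): 4 + j1925 → |·| = √(4²+1925²) = √3705641 ≈ 1925, ∠ = arctan(1925/4) ≈ 89.88°
pole (s+10): 10 + j1925 → |·| = √(10²+1925²) = √3705725 ≈ 1925, ∠ = arctan(1925/10) ≈ 89.70°
pole (s+200): 200 + j1925 → |·| = √(200²+1925²) = √3745625 ≈ 1935.4, ∠ = arctan(1925/200) ≈ 84.07°
∠H = 66.85° − 263.65° = -196.80° ≡ 163.20° (principal value)

163.2°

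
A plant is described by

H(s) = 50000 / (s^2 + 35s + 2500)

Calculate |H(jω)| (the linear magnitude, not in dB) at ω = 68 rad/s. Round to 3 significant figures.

At s = jω = j68:
quadratic: (j68)² + 35·j68 + 2500 = -2124 + j2380 → |·| ≈ 3189.9, ∠ ≈ 131.75°
|H| = 50000 / 3189.9 ≈ 15.674

15.7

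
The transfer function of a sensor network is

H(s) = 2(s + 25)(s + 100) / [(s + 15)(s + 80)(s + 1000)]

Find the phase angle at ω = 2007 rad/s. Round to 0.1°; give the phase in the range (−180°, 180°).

At s = jω = j2007:
zero (s+25): 25 + j2007 → |·| = √(25²+2007²) = √4028674 ≈ 2007.2, ∠ = arctan(2007/25) ≈ 89.29°
zero (s+100): 100 + j2007 → |·| = √(100²+2007²) = √4038049 ≈ 2009.5, ∠ = arctan(2007/100) ≈ 87.15°
pole (s+15): 15 + j2007 → |·| = √(15²+2007²) = √4028274 ≈ 2007.1, ∠ = arctan(2007/15) ≈ 89.57°
pole (s+80): 80 + j2007 → |·| = √(80²+2007²) = √4034449 ≈ 2008.6, ∠ = arctan(2007/80) ≈ 87.72°
pole (s+1000): 1000 + j2007 → |·| = √(1000²+2007²) = √5028049 ≈ 2242.3, ∠ = arctan(2007/1000) ≈ 63.51°
∠H = 176.44° − 240.80° = -64.36°

-64.4°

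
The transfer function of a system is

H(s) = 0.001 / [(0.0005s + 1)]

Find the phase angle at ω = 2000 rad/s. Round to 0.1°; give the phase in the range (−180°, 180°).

-45.0°

At ω = 2000 rad/s:
pole (1 + j2000·0.0005) = 1 + j1 → |·| ≈ 1.4142, ∠ ≈ 45.00°
∠H = (0°) − (45.00°) = -45.00°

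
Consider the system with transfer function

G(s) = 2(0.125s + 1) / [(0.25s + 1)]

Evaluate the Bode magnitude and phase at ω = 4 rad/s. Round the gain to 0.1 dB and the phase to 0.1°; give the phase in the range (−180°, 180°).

At ω = 4 rad/s:
zero (1 + j4·0.125) = 1 + j0.5 → |·| ≈ 1.118, ∠ ≈ 26.57°
pole (1 + j4·0.25) = 1 + j1 → |·| ≈ 1.4142, ∠ ≈ 45.00°
|G| = 2 · 1.118 / (1.4142) ≈ 1.5811
Gain = 20 log₁₀(1.5811) ≈ 3.98 dB
∠G = (26.57°) − (45.00°) = -18.43°

4.0 dB, -18.4°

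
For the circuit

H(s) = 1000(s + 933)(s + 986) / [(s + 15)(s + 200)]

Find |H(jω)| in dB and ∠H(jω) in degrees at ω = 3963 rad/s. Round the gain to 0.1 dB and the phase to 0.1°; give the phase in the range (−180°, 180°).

At s = jω = j3963:
zero (s+933): 933 + j3963 → |·| = √(933²+3963²) = √16575858 ≈ 4071.3, ∠ = arctan(3963/933) ≈ 76.75°
zero (s+986): 986 + j3963 → |·| = √(986²+3963²) = √16677565 ≈ 4083.8, ∠ = arctan(3963/986) ≈ 76.03°
pole (s+15): 15 + j3963 → |·| = √(15²+3963²) = √15705594 ≈ 3963, ∠ = arctan(3963/15) ≈ 89.78°
pole (s+200): 200 + j3963 → |·| = √(200²+3963²) = √15745369 ≈ 3968, ∠ = arctan(3963/200) ≈ 87.11°
|H| = 1000 · 1.6626e+07 / 1.5725e+07 ≈ 1057.3
Gain = 20 log₁₀(1057.3) ≈ 60.48 dB
∠H = 152.78° − 176.89° = -24.11°

60.5 dB, -24.1°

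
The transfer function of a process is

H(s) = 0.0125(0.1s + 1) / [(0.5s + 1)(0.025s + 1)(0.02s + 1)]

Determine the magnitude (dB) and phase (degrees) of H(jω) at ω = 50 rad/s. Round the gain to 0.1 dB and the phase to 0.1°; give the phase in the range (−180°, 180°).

-59.0 dB, -105.4°

At ω = 50 rad/s:
zero (1 + j50·0.1) = 1 + j5 → |·| ≈ 5.099, ∠ ≈ 78.69°
pole (1 + j50·0.5) = 1 + j25 → |·| ≈ 25.02, ∠ ≈ 87.71°
pole (1 + j50·0.025) = 1 + j1.25 → |·| ≈ 1.6008, ∠ ≈ 51.34°
pole (1 + j50·0.02) = 1 + j1 → |·| ≈ 1.4142, ∠ ≈ 45.00°
|H| = 0.0125 · 5.099 / (25.02 · 1.6008 · 1.4142) ≈ 0.0011253
Gain = 20 log₁₀(0.0011253) ≈ -58.97 dB
∠H = (78.69°) − (87.71° + 51.34° + 45.00°) = -105.36°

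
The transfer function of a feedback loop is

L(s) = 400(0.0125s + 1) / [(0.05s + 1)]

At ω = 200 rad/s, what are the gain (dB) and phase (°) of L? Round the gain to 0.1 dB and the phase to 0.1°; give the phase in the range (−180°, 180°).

At ω = 200 rad/s:
zero (1 + j200·0.0125) = 1 + j2.5 → |·| ≈ 2.6926, ∠ ≈ 68.20°
pole (1 + j200·0.05) = 1 + j10 → |·| ≈ 10.05, ∠ ≈ 84.29°
|L| = 400 · 2.6926 / (10.05) ≈ 107.17
Gain = 20 log₁₀(107.17) ≈ 40.60 dB
∠L = (68.20°) − (84.29°) = -16.09°

40.6 dB, -16.1°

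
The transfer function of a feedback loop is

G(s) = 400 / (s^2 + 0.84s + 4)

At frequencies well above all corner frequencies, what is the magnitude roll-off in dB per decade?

-40 dB/decade

Each pole contributes −20 dB/decade at high frequency; each zero contributes +20 dB/decade.
Net: 0 zero(s) − 2 pole(s) → -40 dB/decade.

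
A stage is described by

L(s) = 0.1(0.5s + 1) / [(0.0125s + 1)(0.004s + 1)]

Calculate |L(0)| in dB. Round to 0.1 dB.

-20.0 dB

L(0) = 0.1 · 1 / 1 = 0.1
20 log₁₀(0.1) ≈ -20.00 dB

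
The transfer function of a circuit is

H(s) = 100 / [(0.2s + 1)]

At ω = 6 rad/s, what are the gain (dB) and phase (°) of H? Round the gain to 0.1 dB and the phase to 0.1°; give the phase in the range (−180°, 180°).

At ω = 6 rad/s:
pole (1 + j6·0.2) = 1 + j1.2 → |·| ≈ 1.562, ∠ ≈ 50.19°
|H| = 100 · 1 / (1.562) ≈ 64.02
Gain = 20 log₁₀(64.02) ≈ 36.13 dB
∠H = (0°) − (50.19°) = -50.19°

36.1 dB, -50.2°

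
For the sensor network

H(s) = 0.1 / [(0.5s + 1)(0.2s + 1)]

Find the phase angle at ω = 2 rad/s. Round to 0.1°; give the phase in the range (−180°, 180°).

At ω = 2 rad/s:
pole (1 + j2·0.5) = 1 + j1 → |·| ≈ 1.4142, ∠ ≈ 45.00°
pole (1 + j2·0.2) = 1 + j0.4 → |·| ≈ 1.077, ∠ ≈ 21.80°
∠H = (0°) − (45.00° + 21.80°) = -66.80°

-66.8°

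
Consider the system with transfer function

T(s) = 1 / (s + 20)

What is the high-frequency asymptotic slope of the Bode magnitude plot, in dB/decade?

Each pole contributes −20 dB/decade at high frequency; each zero contributes +20 dB/decade.
Net: 0 zero(s) − 1 pole(s) → -20 dB/decade.

-20 dB/decade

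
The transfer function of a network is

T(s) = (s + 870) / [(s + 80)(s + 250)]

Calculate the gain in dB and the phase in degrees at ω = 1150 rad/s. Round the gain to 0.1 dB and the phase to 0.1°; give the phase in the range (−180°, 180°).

-59.5 dB, -110.9°

At s = jω = j1150:
zero (s+870): 870 + j1150 → |·| = √(870²+1150²) = √2079400 ≈ 1442, ∠ = arctan(1150/870) ≈ 52.89°
pole (s+80): 80 + j1150 → |·| = √(80²+1150²) = √1328900 ≈ 1152.8, ∠ = arctan(1150/80) ≈ 86.02°
pole (s+250): 250 + j1150 → |·| = √(250²+1150²) = √1385000 ≈ 1176.9, ∠ = arctan(1150/250) ≈ 77.74°
|T| = 1 · 1442 / 1.3567e+06 ≈ 0.0010629
Gain = 20 log₁₀(0.0010629) ≈ -59.47 dB
∠T = 52.89° − 163.76° = -110.87°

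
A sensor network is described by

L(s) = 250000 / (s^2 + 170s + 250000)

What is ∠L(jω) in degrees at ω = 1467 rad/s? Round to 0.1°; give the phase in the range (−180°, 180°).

At s = jω = j1467:
quadratic: (j1467)² + 170·j1467 + 250000 = -1902089 + j249390 → |·| ≈ 1.9184e+06, ∠ ≈ 172.53°
∠L = 0.00° − 172.53° = -172.53°

-172.5°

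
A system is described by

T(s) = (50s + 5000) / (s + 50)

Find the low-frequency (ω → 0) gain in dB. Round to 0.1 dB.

40.0 dB

T(0) = 5000 / 50 = 100
20 log₁₀(100) ≈ 40.00 dB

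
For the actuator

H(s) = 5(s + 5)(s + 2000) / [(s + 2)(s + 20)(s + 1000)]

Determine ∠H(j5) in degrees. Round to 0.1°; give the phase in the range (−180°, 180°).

At s = jω = j5:
zero (s+5): 5 + j5 → |·| = √(5²+5²) = √50 ≈ 7.0711, ∠ = arctan(5/5) ≈ 45.00°
zero (s+2000): 2000 + j5 → |·| = √(2000²+5²) = √4000025 ≈ 2000, ∠ = arctan(5/2000) ≈ 0.14°
pole (s+2): 2 + j5 → |·| = √(2²+5²) = √29 ≈ 5.3852, ∠ = arctan(5/2) ≈ 68.20°
pole (s+20): 20 + j5 → |·| = √(20²+5²) = √425 ≈ 20.616, ∠ = arctan(5/20) ≈ 14.04°
pole (s+1000): 1000 + j5 → |·| = √(1000²+5²) = √1000025 ≈ 1000, ∠ = arctan(5/1000) ≈ 0.29°
∠H = 45.14° − 82.53° = -37.39°

-37.4°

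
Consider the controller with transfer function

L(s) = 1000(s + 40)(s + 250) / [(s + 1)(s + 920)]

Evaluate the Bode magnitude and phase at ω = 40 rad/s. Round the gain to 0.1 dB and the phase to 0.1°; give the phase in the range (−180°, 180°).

51.8 dB, -37.0°

At s = jω = j40:
zero (s+40): 40 + j40 → |·| = √(40²+40²) = √3200 ≈ 56.569, ∠ = arctan(40/40) ≈ 45.00°
zero (s+250): 250 + j40 → |·| = √(250²+40²) = √64100 ≈ 253.18, ∠ = arctan(40/250) ≈ 9.09°
pole (s+1): 1 + j40 → |·| = √(1²+40²) = √1601 ≈ 40.012, ∠ = arctan(40/1) ≈ 88.57°
pole (s+920): 920 + j40 → |·| = √(920²+40²) = √848000 ≈ 920.87, ∠ = arctan(40/920) ≈ 2.49°
|L| = 1000 · 14322 / 36846 ≈ 388.7
Gain = 20 log₁₀(388.7) ≈ 51.79 dB
∠L = 54.09° − 91.06° = -36.97°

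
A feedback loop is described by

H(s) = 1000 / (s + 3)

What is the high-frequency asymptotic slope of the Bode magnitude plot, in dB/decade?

-20 dB/decade

Each pole contributes −20 dB/decade at high frequency; each zero contributes +20 dB/decade.
Net: 0 zero(s) − 1 pole(s) → -20 dB/decade.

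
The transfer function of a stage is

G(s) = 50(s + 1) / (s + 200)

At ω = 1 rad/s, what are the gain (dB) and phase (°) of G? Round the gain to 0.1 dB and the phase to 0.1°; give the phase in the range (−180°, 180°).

-9.0 dB, 44.7°

At s = jω = j1:
zero (s+1): 1 + j1 → |·| = √(1²+1²) = √2 ≈ 1.4142, ∠ = arctan(1/1) ≈ 45.00°
pole (s+200): 200 + j1 → |·| = √(200²+1²) = √40001 ≈ 200, ∠ = arctan(1/200) ≈ 0.29°
|G| = 50 · 1.4142 / 200 ≈ 0.35355
Gain = 20 log₁₀(0.35355) ≈ -9.03 dB
∠G = 45.00° − 0.29° = 44.71°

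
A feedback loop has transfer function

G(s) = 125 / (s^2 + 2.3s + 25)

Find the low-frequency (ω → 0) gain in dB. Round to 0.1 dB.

G(0) = 125 / 25 = 5
20 log₁₀(5) ≈ 13.98 dB

14.0 dB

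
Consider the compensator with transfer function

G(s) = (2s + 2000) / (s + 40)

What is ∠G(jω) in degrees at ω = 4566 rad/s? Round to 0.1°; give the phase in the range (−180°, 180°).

-11.9°

Substitute s = j4566:
Numerator: 2(j4566) + 2000 = 2000 + j9132
Denominator: (j4566) + 40 = 40 + j4566
|N| = √(2000² + 9132²) ≈ 9348.4, ∠N ≈ 77.65°
|D| = √(40² + 4566²) ≈ 4566.2, ∠D ≈ 89.50°
∠G = 77.65° − 89.50° = -11.85°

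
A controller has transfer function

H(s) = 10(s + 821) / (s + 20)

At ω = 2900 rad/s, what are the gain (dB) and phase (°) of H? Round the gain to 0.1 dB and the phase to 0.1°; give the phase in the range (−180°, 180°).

At s = jω = j2900:
zero (s+821): 821 + j2900 → |·| = √(821²+2900²) = √9084041 ≈ 3014, ∠ = arctan(2900/821) ≈ 74.19°
pole (s+20): 20 + j2900 → |·| = √(20²+2900²) = √8410400 ≈ 2900.1, ∠ = arctan(2900/20) ≈ 89.60°
|H| = 10 · 3014 / 2900.1 ≈ 10.393
Gain = 20 log₁₀(10.393) ≈ 20.33 dB
∠H = 74.19° − 89.60° = -15.41°

20.3 dB, -15.4°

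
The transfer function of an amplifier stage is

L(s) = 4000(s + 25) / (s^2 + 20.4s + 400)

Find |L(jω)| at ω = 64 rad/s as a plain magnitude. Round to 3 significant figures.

70.1

At s = jω = j64:
zero (s+25): 25 + j64 → |·| = √(25²+64²) = √4721 ≈ 68.71, ∠ = arctan(64/25) ≈ 68.66°
quadratic: (j64)² + 20.4·j64 + 400 = -3696 + j1305.6 → |·| ≈ 3919.8, ∠ ≈ 160.54°
|L| = 4000 · 68.71 / 3919.8 ≈ 70.116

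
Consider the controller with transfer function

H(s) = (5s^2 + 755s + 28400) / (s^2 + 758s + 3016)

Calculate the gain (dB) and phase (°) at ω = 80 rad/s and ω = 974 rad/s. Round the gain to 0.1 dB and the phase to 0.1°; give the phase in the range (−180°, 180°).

Substitute s = j80:
Numerator: 5(j80)^2 + 755(j80) + 28400 = -3600 + j60400
Denominator: (j80)^2 + 758(j80) + 3016 = -3384 + j60640
|N| = √(3600² + 60400²) ≈ 60507, ∠N ≈ 93.41°
|D| = √(3384² + 60640²) ≈ 60734, ∠D ≈ 93.19°
|H| = 60507 / 60734 ≈ 0.99626
Gain = 20 log₁₀(0.99626) ≈ -0.03 dB
∠H = 93.41° − 93.19° = 0.22°

Substitute s = j974:
Numerator: 5(j974)^2 + 755(j974) + 28400 = -4714980 + j735370
Denominator: (j974)^2 + 758(j974) + 3016 = -945660 + j738292
|N| = √(4714980² + 735370²) ≈ 4.772e+06, ∠N ≈ 171.14°
|D| = √(945660² + 738292²) ≈ 1.1997e+06, ∠D ≈ 142.02°
|H| = 4.772e+06 / 1.1997e+06 ≈ 3.9777
Gain = 20 log₁₀(3.9777) ≈ 11.99 dB
∠H = 171.14° − 142.02° = 29.12°

ω = 80: -0.0 dB, 0.2°; ω = 974: 12.0 dB, 29.1°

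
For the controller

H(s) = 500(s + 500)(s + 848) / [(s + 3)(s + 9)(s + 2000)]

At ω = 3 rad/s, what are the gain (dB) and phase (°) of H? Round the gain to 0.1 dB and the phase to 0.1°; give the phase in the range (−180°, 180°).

At s = jω = j3:
zero (s+500): 500 + j3 → |·| = √(500²+3²) = √250009 ≈ 500.01, ∠ = arctan(3/500) ≈ 0.34°
zero (s+848): 848 + j3 → |·| = √(848²+3²) = √719113 ≈ 848.01, ∠ = arctan(3/848) ≈ 0.20°
pole (s+3): 3 + j3 → |·| = √(3²+3²) = √18 ≈ 4.2426, ∠ = arctan(3/3) ≈ 45.00°
pole (s+9): 9 + j3 → |·| = √(9²+3²) = √90 ≈ 9.4868, ∠ = arctan(3/9) ≈ 18.43°
pole (s+2000): 2000 + j3 → |·| = √(2000²+3²) = √4000009 ≈ 2000, ∠ = arctan(3/2000) ≈ 0.09°
|H| = 500 · 4.2401e+05 / 80497 ≈ 2633.7
Gain = 20 log₁₀(2633.7) ≈ 68.41 dB
∠H = 0.54° − 63.52° = -62.98°

68.4 dB, -63.0°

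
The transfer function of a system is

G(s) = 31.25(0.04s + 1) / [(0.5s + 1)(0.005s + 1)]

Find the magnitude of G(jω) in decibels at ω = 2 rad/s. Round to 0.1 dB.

26.9 dB

At ω = 2 rad/s:
zero (1 + j2·0.04) = 1 + j0.08 → |·| ≈ 1.0032, ∠ ≈ 4.57°
pole (1 + j2·0.5) = 1 + j1 → |·| ≈ 1.4142, ∠ ≈ 45.00°
pole (1 + j2·0.005) = 1 + j0.01 → |·| ≈ 1, ∠ ≈ 0.57°
|G| = 31.25 · 1.0032 / (1.4142 · 1) ≈ 22.168
Gain = 20 log₁₀(22.168) ≈ 26.91 dB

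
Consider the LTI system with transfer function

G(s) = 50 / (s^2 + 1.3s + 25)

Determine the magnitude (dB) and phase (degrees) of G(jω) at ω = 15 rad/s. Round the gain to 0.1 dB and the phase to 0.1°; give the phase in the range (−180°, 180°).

-12.1 dB, -174.4°

At s = jω = j15:
quadratic: (j15)² + 1.3·j15 + 25 = -200 + j19.5 → |·| ≈ 200.95, ∠ ≈ 174.43°
|G| = 50 / 200.95 ≈ 0.24882
Gain = 20 log₁₀(0.24882) ≈ -12.08 dB
∠G = 0.00° − 174.43° = -174.43°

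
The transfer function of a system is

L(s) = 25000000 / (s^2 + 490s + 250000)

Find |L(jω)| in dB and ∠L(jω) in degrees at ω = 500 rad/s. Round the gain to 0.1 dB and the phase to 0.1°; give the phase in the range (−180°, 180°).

At s = jω = j500:
quadratic: (j500)² + 490·j500 + 250000 = 0 + j245000 → |·| ≈ 2.45e+05, ∠ ≈ 90.00°
|L| = 25000000 / 2.45e+05 ≈ 102.04
Gain = 20 log₁₀(102.04) ≈ 40.18 dB
∠L = 0.00° − 90.00° = -90.00°

40.2 dB, -90.0°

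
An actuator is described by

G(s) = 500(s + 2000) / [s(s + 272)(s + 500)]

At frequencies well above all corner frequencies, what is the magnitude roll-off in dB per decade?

-40 dB/decade

Each pole contributes −20 dB/decade at high frequency; each zero contributes +20 dB/decade.
Net: 1 zero(s) − 3 pole(s) → -40 dB/decade.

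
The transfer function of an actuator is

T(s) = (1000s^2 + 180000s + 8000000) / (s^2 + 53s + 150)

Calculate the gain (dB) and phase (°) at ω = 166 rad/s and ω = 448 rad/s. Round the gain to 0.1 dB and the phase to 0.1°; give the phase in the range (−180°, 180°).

ω = 166: 61.9 dB, -39.0°; ω = 448: 60.3 dB, -16.0°

Substitute s = j166:
Numerator: 1000(j166)^2 + 180000(j166) + 8000000 = -19556000 + j29880000
Denominator: (j166)^2 + 53(j166) + 150 = -27406 + j8798
|N| = √(19556000² + 29880000²) ≈ 3.5711e+07, ∠N ≈ 123.20°
|D| = √(27406² + 8798²) ≈ 28784, ∠D ≈ 162.20°
|T| = 3.5711e+07 / 28784 ≈ 1240.7
Gain = 20 log₁₀(1240.7) ≈ 61.87 dB
∠T = 123.20° − 162.20° = -39.00°

Substitute s = j448:
Numerator: 1000(j448)^2 + 180000(j448) + 8000000 = -192704000 + j80640000
Denominator: (j448)^2 + 53(j448) + 150 = -200554 + j23744
|N| = √(192704000² + 80640000²) ≈ 2.089e+08, ∠N ≈ 157.29°
|D| = √(200554² + 23744²) ≈ 2.0195e+05, ∠D ≈ 173.25°
|T| = 2.089e+08 / 2.0195e+05 ≈ 1034.4
Gain = 20 log₁₀(1034.4) ≈ 60.29 dB
∠T = 157.29° − 173.25° = -15.96°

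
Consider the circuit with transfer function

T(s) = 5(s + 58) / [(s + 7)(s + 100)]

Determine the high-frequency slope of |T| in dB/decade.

Each pole contributes −20 dB/decade at high frequency; each zero contributes +20 dB/decade.
Net: 1 zero(s) − 2 pole(s) → -20 dB/decade.

-20 dB/decade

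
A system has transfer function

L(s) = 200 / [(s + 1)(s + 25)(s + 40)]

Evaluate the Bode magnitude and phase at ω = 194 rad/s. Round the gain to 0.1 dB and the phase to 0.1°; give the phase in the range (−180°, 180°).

At s = jω = j194:
pole (s+1): 1 + j194 → |·| = √(1²+194²) = √37637 ≈ 194, ∠ = arctan(194/1) ≈ 89.70°
pole (s+25): 25 + j194 → |·| = √(25²+194²) = √38261 ≈ 195.6, ∠ = arctan(194/25) ≈ 82.66°
pole (s+40): 40 + j194 → |·| = √(40²+194²) = √39236 ≈ 198.08, ∠ = arctan(194/40) ≈ 78.35°
|L| = 200 / 7.5164e+06 ≈ 2.6608e-05
Gain = 20 log₁₀(2.6608e-05) ≈ -91.50 dB
∠L = 0.00° − 250.71° = -250.71° ≡ 109.29° (principal value)

-91.5 dB, 109.3°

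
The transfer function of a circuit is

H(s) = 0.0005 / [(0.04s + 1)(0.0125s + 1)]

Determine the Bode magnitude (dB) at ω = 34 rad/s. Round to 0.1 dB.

At ω = 34 rad/s:
pole (1 + j34·0.04) = 1 + j1.36 → |·| ≈ 1.6881, ∠ ≈ 53.67°
pole (1 + j34·0.0125) = 1 + j0.425 → |·| ≈ 1.0866, ∠ ≈ 23.03°
|H| = 0.0005 · 1 / (1.6881 · 1.0866) ≈ 0.00027259
Gain = 20 log₁₀(0.00027259) ≈ -71.29 dB

-71.3 dB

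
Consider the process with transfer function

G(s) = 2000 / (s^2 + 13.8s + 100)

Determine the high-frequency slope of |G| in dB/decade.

-40 dB/decade

Each pole contributes −20 dB/decade at high frequency; each zero contributes +20 dB/decade.
Net: 0 zero(s) − 2 pole(s) → -40 dB/decade.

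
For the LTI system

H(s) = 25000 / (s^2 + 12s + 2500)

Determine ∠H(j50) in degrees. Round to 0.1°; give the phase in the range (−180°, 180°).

-90.0°

At s = jω = j50:
quadratic: (j50)² + 12·j50 + 2500 = 0 + j600 → |·| ≈ 600, ∠ ≈ 90.00°
∠H = 0.00° − 90.00° = -90.00°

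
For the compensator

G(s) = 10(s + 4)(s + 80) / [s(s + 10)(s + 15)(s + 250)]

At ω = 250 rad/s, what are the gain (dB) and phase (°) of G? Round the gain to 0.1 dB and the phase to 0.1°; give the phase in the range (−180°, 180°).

At s = jω = j250:
zero (s+4): 4 + j250 → |·| = √(4²+250²) = √62516 ≈ 250.03, ∠ = arctan(250/4) ≈ 89.08°
zero (s+80): 80 + j250 → |·| = √(80²+250²) = √68900 ≈ 262.49, ∠ = arctan(250/80) ≈ 72.26°
pole (s+10): 10 + j250 → |·| = √(10²+250²) = √62600 ≈ 250.2, ∠ = arctan(250/10) ≈ 87.71°
pole (s+15): 15 + j250 → |·| = √(15²+250²) = √62725 ≈ 250.45, ∠ = arctan(250/15) ≈ 86.57°
pole (s+250): 250 + j250 → |·| = √(250²+250²) = √125000 ≈ 353.55, ∠ = arctan(250/250) ≈ 45.00°
pole at origin: |s| = 250, ∠ = 90.00° (in denominator)
|G| = 10 · 65630 / 5.5386e+09 ≈ 0.0001185
Gain = 20 log₁₀(0.0001185) ≈ -78.53 dB
∠G = 161.34° − 309.28° = -147.94°

-78.5 dB, -147.9°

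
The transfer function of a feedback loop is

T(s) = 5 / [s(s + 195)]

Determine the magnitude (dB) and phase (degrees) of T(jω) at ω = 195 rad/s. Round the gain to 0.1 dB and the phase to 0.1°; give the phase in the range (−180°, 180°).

-80.6 dB, -135.0°

At s = jω = j195:
pole (s+195): 195 + j195 → |·| = √(195²+195²) = √76050 ≈ 275.77, ∠ = arctan(195/195) ≈ 45.00°
pole at origin: |s| = 195, ∠ = 90.00° (in denominator)
|T| = 5 / 53775 ≈ 9.298e-05
Gain = 20 log₁₀(9.298e-05) ≈ -80.63 dB
∠T = 0.00° − 135.00° = -135.00°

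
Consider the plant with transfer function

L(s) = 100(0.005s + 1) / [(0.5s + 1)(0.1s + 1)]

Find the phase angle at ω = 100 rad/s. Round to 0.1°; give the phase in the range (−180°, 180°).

At ω = 100 rad/s:
zero (1 + j100·0.005) = 1 + j0.5 → |·| ≈ 1.118, ∠ ≈ 26.57°
pole (1 + j100·0.5) = 1 + j50 → |·| ≈ 50.01, ∠ ≈ 88.85°
pole (1 + j100·0.1) = 1 + j10 → |·| ≈ 10.05, ∠ ≈ 84.29°
∠L = (26.57°) − (88.85° + 84.29°) = -146.57°

-146.6°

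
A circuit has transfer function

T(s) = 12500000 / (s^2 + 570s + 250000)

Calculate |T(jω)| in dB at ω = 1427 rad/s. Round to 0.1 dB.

16.1 dB

At s = jω = j1427:
quadratic: (j1427)² + 570·j1427 + 250000 = -1786329 + j813390 → |·| ≈ 1.9628e+06, ∠ ≈ 155.52°
|T| = 12500000 / 1.9628e+06 ≈ 6.3685
Gain = 20 log₁₀(6.3685) ≈ 16.08 dB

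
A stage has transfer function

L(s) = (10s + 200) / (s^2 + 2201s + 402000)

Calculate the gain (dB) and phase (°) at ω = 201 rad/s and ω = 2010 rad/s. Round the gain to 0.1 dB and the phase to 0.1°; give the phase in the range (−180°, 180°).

Substitute s = j201:
Numerator: 10(j201) + 200 = 200 + j2010
Denominator: (j201)^2 + 2201(j201) + 402000 = 361599 + j442401
|N| = √(200² + 2010²) ≈ 2019.9, ∠N ≈ 84.32°
|D| = √(361599² + 442401²) ≈ 5.7138e+05, ∠D ≈ 50.74°
|L| = 2019.9 / 5.7138e+05 ≈ 0.0035351
Gain = 20 log₁₀(0.0035351) ≈ -49.03 dB
∠L = 84.32° − 50.74° = 33.58°

Substitute s = j2010:
Numerator: 10(j2010) + 200 = 200 + j20100
Denominator: (j2010)^2 + 2201(j2010) + 402000 = -3638100 + j4424010
|N| = √(200² + 20100²) ≈ 20101, ∠N ≈ 89.43°
|D| = √(3638100² + 4424010²) ≈ 5.7278e+06, ∠D ≈ 129.43°
|L| = 20101 / 5.7278e+06 ≈ 0.0035094
Gain = 20 log₁₀(0.0035094) ≈ -49.10 dB
∠L = 89.43° − 129.43° = -40.00°

ω = 201: -49.0 dB, 33.6°; ω = 2010: -49.1 dB, -40.0°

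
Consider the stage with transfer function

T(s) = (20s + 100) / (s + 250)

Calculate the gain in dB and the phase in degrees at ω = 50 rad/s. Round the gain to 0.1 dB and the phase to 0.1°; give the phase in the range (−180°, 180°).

Substitute s = j50:
Numerator: 20(j50) + 100 = 100 + j1000
Denominator: (j50) + 250 = 250 + j50
|N| = √(100² + 1000²) ≈ 1005, ∠N ≈ 84.29°
|D| = √(250² + 50²) ≈ 254.95, ∠D ≈ 11.31°
|T| = 1005 / 254.95 ≈ 3.9419
Gain = 20 log₁₀(3.9419) ≈ 11.91 dB
∠T = 84.29° − 11.31° = 72.98°

11.9 dB, 73.0°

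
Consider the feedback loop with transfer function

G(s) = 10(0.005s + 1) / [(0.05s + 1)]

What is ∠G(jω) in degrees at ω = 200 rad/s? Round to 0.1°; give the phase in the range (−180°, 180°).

-39.3°

At ω = 200 rad/s:
zero (1 + j200·0.005) = 1 + j1 → |·| ≈ 1.4142, ∠ ≈ 45.00°
pole (1 + j200·0.05) = 1 + j10 → |·| ≈ 10.05, ∠ ≈ 84.29°
∠G = (45.00°) − (84.29°) = -39.29°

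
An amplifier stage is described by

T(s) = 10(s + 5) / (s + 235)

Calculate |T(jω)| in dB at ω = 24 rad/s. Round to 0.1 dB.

0.3 dB

At s = jω = j24:
zero (s+5): 5 + j24 → |·| = √(5²+24²) = √601 ≈ 24.515, ∠ = arctan(24/5) ≈ 78.23°
pole (s+235): 235 + j24 → |·| = √(235²+24²) = √55801 ≈ 236.22, ∠ = arctan(24/235) ≈ 5.83°
|T| = 10 · 24.515 / 236.22 ≈ 1.0378
Gain = 20 log₁₀(1.0378) ≈ 0.32 dB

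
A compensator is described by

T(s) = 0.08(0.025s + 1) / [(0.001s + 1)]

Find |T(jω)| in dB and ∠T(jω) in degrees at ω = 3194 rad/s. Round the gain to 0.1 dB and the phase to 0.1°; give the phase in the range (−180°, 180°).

5.6 dB, 16.7°

At ω = 3194 rad/s:
zero (1 + j3194·0.025) = 1 + j79.85 → |·| ≈ 79.856, ∠ ≈ 89.28°
pole (1 + j3194·0.001) = 1 + j3.194 → |·| ≈ 3.3469, ∠ ≈ 72.62°
|T| = 0.08 · 79.856 / (3.3469) ≈ 1.9088
Gain = 20 log₁₀(1.9088) ≈ 5.62 dB
∠T = (89.28°) − (72.62°) = 16.66°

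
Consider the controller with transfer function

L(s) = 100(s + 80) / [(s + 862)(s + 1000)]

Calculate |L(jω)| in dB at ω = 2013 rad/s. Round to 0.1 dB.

At s = jω = j2013:
zero (s+80): 80 + j2013 → |·| = √(80²+2013²) = √4058569 ≈ 2014.6, ∠ = arctan(2013/80) ≈ 87.72°
pole (s+862): 862 + j2013 → |·| = √(862²+2013²) = √4795213 ≈ 2189.8, ∠ = arctan(2013/862) ≈ 66.82°
pole (s+1000): 1000 + j2013 → |·| = √(1000²+2013²) = √5052169 ≈ 2247.7, ∠ = arctan(2013/1000) ≈ 63.58°
|L| = 100 · 2014.6 / 4.922e+06 ≈ 0.040931
Gain = 20 log₁₀(0.040931) ≈ -27.76 dB

-27.8 dB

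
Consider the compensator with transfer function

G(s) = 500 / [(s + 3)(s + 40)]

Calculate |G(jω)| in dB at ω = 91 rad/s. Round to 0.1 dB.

At s = jω = j91:
pole (s+3): 3 + j91 → |·| = √(3²+91²) = √8290 ≈ 91.049, ∠ = arctan(91/3) ≈ 88.11°
pole (s+40): 40 + j91 → |·| = √(40²+91²) = √9881 ≈ 99.403, ∠ = arctan(91/40) ≈ 66.27°
|G| = 500 / 9050.5 ≈ 0.055246
Gain = 20 log₁₀(0.055246) ≈ -25.15 dB

-25.2 dB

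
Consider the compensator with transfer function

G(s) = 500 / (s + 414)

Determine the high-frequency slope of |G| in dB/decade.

Each pole contributes −20 dB/decade at high frequency; each zero contributes +20 dB/decade.
Net: 0 zero(s) − 1 pole(s) → -20 dB/decade.

-20 dB/decade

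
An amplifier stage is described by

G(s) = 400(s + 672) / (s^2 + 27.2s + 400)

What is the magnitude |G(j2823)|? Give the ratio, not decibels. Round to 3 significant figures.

At s = jω = j2823:
zero (s+672): 672 + j2823 → |·| = √(672²+2823²) = √8420913 ≈ 2901.9, ∠ = arctan(2823/672) ≈ 76.61°
quadratic: (j2823)² + 27.2·j2823 + 400 = -7968929 + j76785.6 → |·| ≈ 7.9693e+06, ∠ ≈ 179.45°
|G| = 400 · 2901.9 / 7.9693e+06 ≈ 0.14565

0.146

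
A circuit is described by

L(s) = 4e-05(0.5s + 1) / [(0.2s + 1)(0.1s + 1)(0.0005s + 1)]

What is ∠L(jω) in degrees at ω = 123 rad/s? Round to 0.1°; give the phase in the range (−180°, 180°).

At ω = 123 rad/s:
zero (1 + j123·0.5) = 1 + j61.5 → |·| ≈ 61.508, ∠ ≈ 89.07°
pole (1 + j123·0.2) = 1 + j24.6 → |·| ≈ 24.62, ∠ ≈ 87.67°
pole (1 + j123·0.1) = 1 + j12.3 → |·| ≈ 12.341, ∠ ≈ 85.35°
pole (1 + j123·0.0005) = 1 + j0.0615 → |·| ≈ 1.0019, ∠ ≈ 3.52°
∠L = (89.07°) − (87.67° + 85.35° + 3.52°) = -87.47°

-87.5°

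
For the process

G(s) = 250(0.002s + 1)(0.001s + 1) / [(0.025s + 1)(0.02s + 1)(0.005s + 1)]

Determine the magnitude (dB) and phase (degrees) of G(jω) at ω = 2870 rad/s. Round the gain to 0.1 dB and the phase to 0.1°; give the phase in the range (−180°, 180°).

At ω = 2870 rad/s:
zero (1 + j2870·0.002) = 1 + j5.74 → |·| ≈ 5.8265, ∠ ≈ 80.12°
zero (1 + j2870·0.001) = 1 + j2.87 → |·| ≈ 3.0392, ∠ ≈ 70.79°
pole (1 + j2870·0.025) = 1 + j71.75 → |·| ≈ 71.757, ∠ ≈ 89.20°
pole (1 + j2870·0.02) = 1 + j57.4 → |·| ≈ 57.409, ∠ ≈ 89.00°
pole (1 + j2870·0.005) = 1 + j14.35 → |·| ≈ 14.385, ∠ ≈ 86.01°
|G| = 250 · 5.8265 · 3.0392 / (71.757 · 57.409 · 14.385) ≈ 0.074706
Gain = 20 log₁₀(0.074706) ≈ -22.53 dB
∠G = (80.12° + 70.79°) − (89.20° + 89.00° + 86.01°) = -113.30°

-22.5 dB, -113.3°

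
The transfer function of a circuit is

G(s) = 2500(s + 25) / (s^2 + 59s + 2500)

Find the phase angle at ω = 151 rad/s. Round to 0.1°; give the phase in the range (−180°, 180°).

At s = jω = j151:
zero (s+25): 25 + j151 → |·| = √(25²+151²) = √23426 ≈ 153.06, ∠ = arctan(151/25) ≈ 80.60°
quadratic: (j151)² + 59·j151 + 2500 = -20301 + j8909 → |·| ≈ 22170, ∠ ≈ 156.31°
∠G = 80.60° − 156.31° = -75.71°

-75.7°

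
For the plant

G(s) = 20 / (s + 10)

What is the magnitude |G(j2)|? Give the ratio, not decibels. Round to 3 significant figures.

At s = jω = j2:
pole (s+10): 10 + j2 → |·| = √(10²+2²) = √104 ≈ 10.198, ∠ = arctan(2/10) ≈ 11.31°
|G| = 20 / 10.198 ≈ 1.9612

1.96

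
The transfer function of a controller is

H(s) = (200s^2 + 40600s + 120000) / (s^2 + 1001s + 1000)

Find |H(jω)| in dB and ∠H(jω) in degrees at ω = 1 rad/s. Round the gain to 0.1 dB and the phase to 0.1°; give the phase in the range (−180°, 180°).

39.0 dB, -26.3°

Substitute s = j1:
Numerator: 200(j1)^2 + 40600(j1) + 120000 = 119800 + j40600
Denominator: (j1)^2 + 1001(j1) + 1000 = 999 + j1001
|N| = √(119800² + 40600²) ≈ 1.2649e+05, ∠N ≈ 18.72°
|D| = √(999² + 1001²) ≈ 1414.2, ∠D ≈ 45.06°
|H| = 1.2649e+05 / 1414.2 ≈ 89.443
Gain = 20 log₁₀(89.443) ≈ 39.03 dB
∠H = 18.72° − 45.06° = -26.34°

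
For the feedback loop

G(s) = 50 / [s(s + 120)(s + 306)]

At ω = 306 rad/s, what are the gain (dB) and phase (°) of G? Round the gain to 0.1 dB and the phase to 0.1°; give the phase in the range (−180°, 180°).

At s = jω = j306:
pole (s+120): 120 + j306 → |·| = √(120²+306²) = √108036 ≈ 328.69, ∠ = arctan(306/120) ≈ 68.59°
pole (s+306): 306 + j306 → |·| = √(306²+306²) = √187272 ≈ 432.75, ∠ = arctan(306/306) ≈ 45.00°
pole at origin: |s| = 306, ∠ = 90.00° (in denominator)
|G| = 50 / 4.3526e+07 ≈ 1.1487e-06
Gain = 20 log₁₀(1.1487e-06) ≈ -118.80 dB
∠G = 0.00° − 203.59° = -203.59° ≡ 156.41° (principal value)

-118.8 dB, 156.4°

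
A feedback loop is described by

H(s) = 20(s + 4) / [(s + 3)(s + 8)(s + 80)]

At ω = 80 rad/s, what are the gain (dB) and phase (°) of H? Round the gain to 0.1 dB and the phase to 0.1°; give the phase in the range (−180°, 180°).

-53.2 dB, -130.0°

At s = jω = j80:
zero (s+4): 4 + j80 → |·| = √(4²+80²) = √6416 ≈ 80.1, ∠ = arctan(80/4) ≈ 87.14°
pole (s+3): 3 + j80 → |·| = √(3²+80²) = √6409 ≈ 80.056, ∠ = arctan(80/3) ≈ 87.85°
pole (s+8): 8 + j80 → |·| = √(8²+80²) = √6464 ≈ 80.399, ∠ = arctan(80/8) ≈ 84.29°
pole (s+80): 80 + j80 → |·| = √(80²+80²) = √12800 ≈ 113.14, ∠ = arctan(80/80) ≈ 45.00°
|H| = 20 · 80.1 / 7.2822e+05 ≈ 0.0021999
Gain = 20 log₁₀(0.0021999) ≈ -53.15 dB
∠H = 87.14° − 217.14° = -130.00°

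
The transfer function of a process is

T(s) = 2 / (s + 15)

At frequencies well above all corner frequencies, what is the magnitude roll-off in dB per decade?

Each pole contributes −20 dB/decade at high frequency; each zero contributes +20 dB/decade.
Net: 0 zero(s) − 1 pole(s) → -20 dB/decade.

-20 dB/decade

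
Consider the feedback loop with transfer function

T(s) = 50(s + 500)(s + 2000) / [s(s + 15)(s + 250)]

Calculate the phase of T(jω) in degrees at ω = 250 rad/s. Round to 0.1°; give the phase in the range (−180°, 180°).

At s = jω = j250:
zero (s+500): 500 + j250 → |·| = √(500²+250²) = √312500 ≈ 559.02, ∠ = arctan(250/500) ≈ 26.57°
zero (s+2000): 2000 + j250 → |·| = √(2000²+250²) = √4062500 ≈ 2015.6, ∠ = arctan(250/2000) ≈ 7.13°
pole (s+15): 15 + j250 → |·| = √(15²+250²) = √62725 ≈ 250.45, ∠ = arctan(250/15) ≈ 86.57°
pole (s+250): 250 + j250 → |·| = √(250²+250²) = √125000 ≈ 353.55, ∠ = arctan(250/250) ≈ 45.00°
pole at origin: |s| = 250, ∠ = 90.00° (in denominator)
∠T = 33.70° − 221.57° = -187.87° ≡ 172.13° (principal value)

172.1°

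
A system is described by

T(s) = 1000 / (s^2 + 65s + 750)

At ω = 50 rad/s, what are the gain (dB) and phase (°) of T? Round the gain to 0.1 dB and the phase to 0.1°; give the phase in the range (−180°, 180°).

Substitute s = j50:
Numerator: 1000 = 1000 + j0
Denominator: (j50)^2 + 65(j50) + 750 = -1750 + j3250
|N| = √(1000² + 0²) ≈ 1000, ∠N ≈ 0.00°
|D| = √(1750² + 3250²) ≈ 3691.2, ∠D ≈ 118.30°
|T| = 1000 / 3691.2 ≈ 0.27091
Gain = 20 log₁₀(0.27091) ≈ -11.34 dB
∠T = 0.00° − 118.30° = -118.30°

-11.3 dB, -118.3°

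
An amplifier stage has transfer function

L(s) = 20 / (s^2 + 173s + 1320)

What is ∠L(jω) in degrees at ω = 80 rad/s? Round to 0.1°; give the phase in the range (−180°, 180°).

Substitute s = j80:
Numerator: 20 = 20 + j0
Denominator: (j80)^2 + 173(j80) + 1320 = -5080 + j13840
|N| = √(20² + 0²) ≈ 20, ∠N ≈ 0.00°
|D| = √(5080² + 13840²) ≈ 14743, ∠D ≈ 110.16°
∠L = 0.00° − 110.16° = -110.16°

-110.2°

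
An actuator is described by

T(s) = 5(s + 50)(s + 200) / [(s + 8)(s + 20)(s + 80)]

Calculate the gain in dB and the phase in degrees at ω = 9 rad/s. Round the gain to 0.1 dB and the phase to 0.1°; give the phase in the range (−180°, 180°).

At s = jω = j9:
zero (s+50): 50 + j9 → |·| = √(50²+9²) = √2581 ≈ 50.804, ∠ = arctan(9/50) ≈ 10.20°
zero (s+200): 200 + j9 → |·| = √(200²+9²) = √40081 ≈ 200.2, ∠ = arctan(9/200) ≈ 2.58°
pole (s+8): 8 + j9 → |·| = √(8²+9²) = √145 ≈ 12.042, ∠ = arctan(9/8) ≈ 48.37°
pole (s+20): 20 + j9 → |·| = √(20²+9²) = √481 ≈ 21.932, ∠ = arctan(9/20) ≈ 24.23°
pole (s+80): 80 + j9 → |·| = √(80²+9²) = √6481 ≈ 80.505, ∠ = arctan(9/80) ≈ 6.42°
|T| = 5 · 10171 / 21262 ≈ 2.3918
Gain = 20 log₁₀(2.3918) ≈ 7.57 dB
∠T = 12.78° − 79.02° = -66.24°

7.6 dB, -66.2°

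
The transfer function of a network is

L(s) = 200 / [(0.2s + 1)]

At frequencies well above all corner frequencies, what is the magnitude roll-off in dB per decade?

Each pole contributes −20 dB/decade at high frequency; each zero contributes +20 dB/decade.
Net: 0 zero(s) − 1 pole(s) → -20 dB/decade.

-20 dB/decade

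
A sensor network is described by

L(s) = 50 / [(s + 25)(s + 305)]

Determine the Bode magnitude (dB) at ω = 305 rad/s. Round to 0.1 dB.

-68.4 dB

At s = jω = j305:
pole (s+25): 25 + j305 → |·| = √(25²+305²) = √93650 ≈ 306.02, ∠ = arctan(305/25) ≈ 85.31°
pole (s+305): 305 + j305 → |·| = √(305²+305²) = √186050 ≈ 431.34, ∠ = arctan(305/305) ≈ 45.00°
|L| = 50 / 1.32e+05 ≈ 0.00037879
Gain = 20 log₁₀(0.00037879) ≈ -68.43 dB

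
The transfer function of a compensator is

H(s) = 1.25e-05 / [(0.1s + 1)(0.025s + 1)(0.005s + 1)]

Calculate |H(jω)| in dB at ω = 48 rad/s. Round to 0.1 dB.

At ω = 48 rad/s:
pole (1 + j48·0.1) = 1 + j4.8 → |·| ≈ 4.9031, ∠ ≈ 78.23°
pole (1 + j48·0.025) = 1 + j1.2 → |·| ≈ 1.562, ∠ ≈ 50.19°
pole (1 + j48·0.005) = 1 + j0.24 → |·| ≈ 1.0284, ∠ ≈ 13.50°
|H| = 1.25e-05 · 1 / (4.9031 · 1.562 · 1.0284) ≈ 1.5871e-06
Gain = 20 log₁₀(1.5871e-06) ≈ -115.99 dB

-116.0 dB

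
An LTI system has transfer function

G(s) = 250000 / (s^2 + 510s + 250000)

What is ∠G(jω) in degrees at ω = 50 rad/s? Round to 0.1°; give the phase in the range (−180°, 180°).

-5.9°

At s = jω = j50:
quadratic: (j50)² + 510·j50 + 250000 = 247500 + j25500 → |·| ≈ 2.4881e+05, ∠ ≈ 5.88°
∠G = 0.00° − 5.88° = -5.88°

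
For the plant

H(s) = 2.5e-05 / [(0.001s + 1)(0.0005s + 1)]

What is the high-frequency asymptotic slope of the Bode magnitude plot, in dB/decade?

Each pole contributes −20 dB/decade at high frequency; each zero contributes +20 dB/decade.
Net: 0 zero(s) − 2 pole(s) → -40 dB/decade.

-40 dB/decade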